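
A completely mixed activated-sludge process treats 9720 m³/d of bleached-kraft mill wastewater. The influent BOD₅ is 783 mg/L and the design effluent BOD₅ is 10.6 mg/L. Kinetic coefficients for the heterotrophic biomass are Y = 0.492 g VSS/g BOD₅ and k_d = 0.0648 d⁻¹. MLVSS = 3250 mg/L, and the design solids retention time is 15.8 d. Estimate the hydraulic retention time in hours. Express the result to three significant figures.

From the SRT design equation V = Y Q (S₀−S) θ_c / [X (1 + k_d θ_c)] = 0.492 × 9720 × (783 − 10.6) × 15.8 / [3250 × (1 + 0.0648 × 15.8)] = 5.84×10^7 / 6577 = 8873 m³.
τ = V/Q = 8873/9720 = 0.9129 d, or 21.91 h.

τ ≈ 21.9 h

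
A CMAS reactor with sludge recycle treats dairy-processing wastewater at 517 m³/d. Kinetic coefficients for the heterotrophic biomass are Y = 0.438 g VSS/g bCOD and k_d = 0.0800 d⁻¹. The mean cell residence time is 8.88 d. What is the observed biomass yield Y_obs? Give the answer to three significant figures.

Observed yield with endogenous decay: Y_obs = Y / (1 + k_d·θ_c) = 0.438 / (1 + 0.0800 × 8.88) = 0.438 / 1.710 = 0.2561 g VSS/g bCOD.

Y_obs ≈ 0.256 g VSS/g bCOD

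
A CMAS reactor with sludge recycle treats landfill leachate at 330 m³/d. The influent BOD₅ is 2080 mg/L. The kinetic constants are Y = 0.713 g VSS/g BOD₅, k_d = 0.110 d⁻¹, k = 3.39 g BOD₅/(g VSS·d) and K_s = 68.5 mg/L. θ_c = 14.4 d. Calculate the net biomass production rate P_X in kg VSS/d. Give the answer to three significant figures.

Effluent substrate depends only on kinetics and SRT: S = K_s(1 + k_d θ_c) / [θ_c(Yk − k_d) − 1] = 68.5 × (1 + 0.110 × 14.4) / [14.4 × (0.713 × 3.39 − 0.110) − 1] = 177.0 / 32.22 = 5.493 mg/L.
Observed yield with endogenous decay: Y_obs = Y / (1 + k_d·θ_c) = 0.713 / (1 + 0.110 × 14.4) = 0.713 / 2.584 = 0.2759 g VSS/g BOD₅.
Substrate removed = Q·(S₀ − S) = 330 m³/d × (2080 − 5.49) g/m³ = 6.85×10^5 g/d = 684.6 kg/d.
P_X = Y_obs · Q(S₀ − S) = 0.2759 × 684.6 = 188.9 kg VSS/d.

P_X ≈ 189 kg VSS/d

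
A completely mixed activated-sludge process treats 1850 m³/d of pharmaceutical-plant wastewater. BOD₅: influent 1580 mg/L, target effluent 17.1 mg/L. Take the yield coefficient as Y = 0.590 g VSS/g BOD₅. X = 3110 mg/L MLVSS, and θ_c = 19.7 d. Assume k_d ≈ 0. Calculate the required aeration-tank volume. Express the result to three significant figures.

V ≈ 10800 m³

Biomass mass balance (decay neglected): V·X = Y·Q·(S₀ − S)·θ_c, so V = 0.590 × 1850 × (1580 − 17.1) × 19.7 / 3110 = 10806 m³.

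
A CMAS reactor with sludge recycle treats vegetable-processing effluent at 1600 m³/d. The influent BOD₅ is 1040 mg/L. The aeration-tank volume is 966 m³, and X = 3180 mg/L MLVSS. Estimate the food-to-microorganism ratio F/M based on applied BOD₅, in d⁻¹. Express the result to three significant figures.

Food-to-microorganism ratio F/M = Q S₀ / (V X) = 1600 × 1040 / (966.0 × 3180) = 0.5417 d⁻¹.

F/M ≈ 0.542 d⁻¹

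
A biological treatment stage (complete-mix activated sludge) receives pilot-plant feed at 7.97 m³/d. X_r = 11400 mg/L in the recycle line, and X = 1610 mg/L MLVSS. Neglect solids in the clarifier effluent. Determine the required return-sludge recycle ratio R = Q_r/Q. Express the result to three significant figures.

R ≈ 0.164

Mass balance around the secondary clarifier (neglecting effluent solids): R = X / (X_r − X) = 1610 / (11400 − 1610) = 0.1645.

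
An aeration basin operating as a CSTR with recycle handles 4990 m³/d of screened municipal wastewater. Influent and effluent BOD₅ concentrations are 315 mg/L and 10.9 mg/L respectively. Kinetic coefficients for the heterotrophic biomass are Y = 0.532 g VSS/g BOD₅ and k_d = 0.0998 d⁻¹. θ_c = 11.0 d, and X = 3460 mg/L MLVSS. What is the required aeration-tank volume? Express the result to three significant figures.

V ≈ 1220 m³

Rearranging the biomass balance for a CMAS with decay, V = Y·Q·ΔS·θ_c / [X·(1+k_d θ_c)] = 0.532 × 4990 × (315 − 10.9) × 11.0 / [3460 × (1 + 0.0998 × 11.0)] = 8.88×10^6 / 7258 = 1223 m³.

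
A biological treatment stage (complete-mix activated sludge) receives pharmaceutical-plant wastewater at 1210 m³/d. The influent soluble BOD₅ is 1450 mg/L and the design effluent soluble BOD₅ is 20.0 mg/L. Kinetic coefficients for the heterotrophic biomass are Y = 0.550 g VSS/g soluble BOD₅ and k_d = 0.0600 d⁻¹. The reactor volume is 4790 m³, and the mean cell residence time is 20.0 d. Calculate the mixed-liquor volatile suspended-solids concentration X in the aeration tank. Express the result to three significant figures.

From V·X·(1 + k_d·θ_c) = Y·Q·(S₀ − S)·θ_c: X = 0.550 × 1210 × (1450 − 20.0) × 20.0 / [4790 × (1 + 0.0600 × 20.0)] = 1806 mg/L.

X ≈ 1810 mg/L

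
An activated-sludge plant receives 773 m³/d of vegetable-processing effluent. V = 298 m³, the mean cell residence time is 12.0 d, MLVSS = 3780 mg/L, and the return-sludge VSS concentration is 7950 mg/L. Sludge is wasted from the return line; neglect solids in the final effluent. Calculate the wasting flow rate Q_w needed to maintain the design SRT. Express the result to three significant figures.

Q_w ≈ 11.8 m³/d

Wasting from the return line (neglecting effluent solids): Q_w = V·X / (θ_c·X_r) = 298.0 × 3780 / (12.0 × 7950) = 11.81 m³/d.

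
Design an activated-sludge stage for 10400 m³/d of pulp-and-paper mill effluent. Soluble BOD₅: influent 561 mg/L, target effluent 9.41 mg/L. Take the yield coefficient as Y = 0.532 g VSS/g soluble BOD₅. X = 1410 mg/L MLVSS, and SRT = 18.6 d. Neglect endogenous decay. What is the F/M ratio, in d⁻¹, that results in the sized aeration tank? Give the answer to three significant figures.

F/M ≈ 0.103 d⁻¹

V·X = Y·Q·ΔS·θ_c gives V = 0.532 × 10400 × (561 − 9.41) × 18.6 / 1410 = 40258 m³.
Food-to-microorganism ratio F/M = Q S₀ / (V X) = 10400 × 561 / (40258 × 1410) = 0.1028 d⁻¹.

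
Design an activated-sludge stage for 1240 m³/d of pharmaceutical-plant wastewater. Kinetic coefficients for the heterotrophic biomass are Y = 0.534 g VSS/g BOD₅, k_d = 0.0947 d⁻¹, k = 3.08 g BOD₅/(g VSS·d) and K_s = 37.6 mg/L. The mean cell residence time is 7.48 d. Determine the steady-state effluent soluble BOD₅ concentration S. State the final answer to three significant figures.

S ≈ 6.06 mg/L

From the Monod/SRT balance for a CMAS, S = K_s·(1+k_d θ_c)/[θ_c·(Y k − k_d) − 1] = 37.6 × (1 + 0.0947 × 7.48) / [7.48 × (0.534 × 3.08 − 0.0947) − 1] = 64.23 / 10.59 = 6.063 mg/L.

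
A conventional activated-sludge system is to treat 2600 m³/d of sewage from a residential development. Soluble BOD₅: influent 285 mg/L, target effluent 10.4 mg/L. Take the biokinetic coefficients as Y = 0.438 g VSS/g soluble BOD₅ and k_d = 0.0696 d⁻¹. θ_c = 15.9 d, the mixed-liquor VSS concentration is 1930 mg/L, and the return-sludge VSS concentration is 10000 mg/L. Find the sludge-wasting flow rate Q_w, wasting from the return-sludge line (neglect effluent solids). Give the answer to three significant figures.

Steady-state biomass mass balance: V·X·(1 + k_d·θ_c) = Y·Q·(S₀ − S)·θ_c, so V = 0.438 × 2600 × (285 − 10.4) × 15.9 / [1930 × (1 + 0.0696 × 15.9)] = 4.97×10^6 / 4066 = 1223 m³.
Wasting from the return line (neglecting effluent solids): Q_w = V·X / (θ_c·X_r) = 1223 × 1930 / (15.9 × 10000) = 14.84 m³/d.

Q_w ≈ 14.8 m³/d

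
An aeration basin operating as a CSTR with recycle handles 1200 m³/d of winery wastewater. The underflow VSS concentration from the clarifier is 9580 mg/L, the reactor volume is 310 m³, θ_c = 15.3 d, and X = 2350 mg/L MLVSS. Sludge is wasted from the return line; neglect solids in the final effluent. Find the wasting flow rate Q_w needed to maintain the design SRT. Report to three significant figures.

θ_c = V·X/(Q_w·X_r) when wasting from the recycle, so Q_w = V·X/(θ_c·X_r) = 310.0 × 2350 / (15.3 × 9580) = 4.970 m³/d.

Q_w ≈ 4.97 m³/d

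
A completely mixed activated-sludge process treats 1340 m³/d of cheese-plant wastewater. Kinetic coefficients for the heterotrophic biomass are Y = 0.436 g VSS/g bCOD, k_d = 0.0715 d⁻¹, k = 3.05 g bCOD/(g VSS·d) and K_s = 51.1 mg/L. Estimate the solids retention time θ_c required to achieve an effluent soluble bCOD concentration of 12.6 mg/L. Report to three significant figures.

Specific growth rate at S = 12.6 mg/L: μ = YkS/(K_s+S) = 0.436·3.05·12.6/(51.1+12.6) = 0.2630 d⁻¹.
θ_c = 1/(μ − k_d) = 1/(0.2630 − 0.0715) = 1/0.1915 = 5.221 d.

θ_c ≈ 5.22 d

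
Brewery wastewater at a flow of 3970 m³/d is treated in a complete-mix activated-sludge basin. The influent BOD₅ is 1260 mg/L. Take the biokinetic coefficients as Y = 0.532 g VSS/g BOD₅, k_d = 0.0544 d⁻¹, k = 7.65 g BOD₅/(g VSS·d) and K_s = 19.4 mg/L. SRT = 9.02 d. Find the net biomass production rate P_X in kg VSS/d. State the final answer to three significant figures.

P_X ≈ 1780 kg VSS/d

For a completely mixed reactor with recycle the Lawrence–McCarty relation gives S = K_s·(1 + k_d·θ_c) / [θ_c·(Y·k − k_d) − 1] = 19.4 × (1 + 0.0544 × 9.02) / [9.02 × (0.532 × 7.65 − 0.0544) − 1] = 28.92 / 35.22 = 0.8211 mg/L.
Observed yield with endogenous decay: Y_obs = Y / (1 + k_d·θ_c) = 0.532 / (1 + 0.0544 × 9.02) = 0.532 / 1.491 = 0.3569 g VSS/g BOD₅.
ΔS = 1260 − 0.821 = 1259 mg/L, so the substrate removal rate is 3970 × 1259/1000 = 4999 kg BOD₅/d.
So the net sludge growth is P_X = 0.3569 × 4999 = 1784 kg VSS/d.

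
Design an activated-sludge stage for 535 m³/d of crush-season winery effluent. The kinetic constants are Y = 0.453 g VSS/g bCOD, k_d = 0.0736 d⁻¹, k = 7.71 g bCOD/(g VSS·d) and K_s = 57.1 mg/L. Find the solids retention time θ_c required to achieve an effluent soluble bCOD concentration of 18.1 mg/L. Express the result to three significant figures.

From 1/θ_c = Y·k·S/(K_s + S) − k_d: Y·k·S/(K_s+S) = 0.453 × 7.71 × 18.1 / (57.1 + 18.1) = 0.8406 d⁻¹.
θ_c = 1/(μ − k_d) = 1/(0.8406 − 0.0736) = 1/0.7670 = 1.304 d.

θ_c ≈ 1.30 d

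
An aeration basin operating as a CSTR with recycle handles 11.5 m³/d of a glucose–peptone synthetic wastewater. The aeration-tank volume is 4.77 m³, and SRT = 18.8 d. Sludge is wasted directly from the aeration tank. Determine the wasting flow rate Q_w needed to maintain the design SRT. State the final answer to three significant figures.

Q_w ≈ 0.254 m³/d

Wasting from the aeration tank: Q_w = V / θ_c = 4.770 / 18.8 = 0.2537 m³/d.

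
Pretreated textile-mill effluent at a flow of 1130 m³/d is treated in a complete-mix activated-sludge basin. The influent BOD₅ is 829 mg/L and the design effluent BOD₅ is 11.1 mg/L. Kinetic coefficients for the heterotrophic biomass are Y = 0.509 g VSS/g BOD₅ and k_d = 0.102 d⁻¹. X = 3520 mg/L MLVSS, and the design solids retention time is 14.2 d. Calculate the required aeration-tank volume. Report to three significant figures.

V ≈ 775 m³

Steady-state biomass mass balance: V·X·(1 + k_d·θ_c) = Y·Q·(S₀ − S)·θ_c, so V = 0.509 × 1130 × (829 − 11.1) × 14.2 / [3520 × (1 + 0.102 × 14.2)] = 6.68×10^6 / 8618 = 775.1 m³.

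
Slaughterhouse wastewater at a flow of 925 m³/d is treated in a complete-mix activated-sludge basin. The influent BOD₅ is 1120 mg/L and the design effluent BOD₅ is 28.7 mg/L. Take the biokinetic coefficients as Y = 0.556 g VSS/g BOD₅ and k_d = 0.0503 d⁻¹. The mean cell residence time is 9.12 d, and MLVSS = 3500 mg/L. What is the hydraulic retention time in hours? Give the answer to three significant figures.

Steady-state biomass mass balance: V·X·(1 + k_d·θ_c) = Y·Q·(S₀ − S)·θ_c, so V = 0.556 × 925 × (1120 − 28.7) × 9.12 / [3500 × (1 + 0.0503 × 9.12)] = 5.12×10^6 / 5106 = 1003 m³.
HRT = V/Q = 1003 m³ / 925 m³·d⁻¹ = 1.084 d × 24 = 26.01 h.

τ ≈ 26.0 h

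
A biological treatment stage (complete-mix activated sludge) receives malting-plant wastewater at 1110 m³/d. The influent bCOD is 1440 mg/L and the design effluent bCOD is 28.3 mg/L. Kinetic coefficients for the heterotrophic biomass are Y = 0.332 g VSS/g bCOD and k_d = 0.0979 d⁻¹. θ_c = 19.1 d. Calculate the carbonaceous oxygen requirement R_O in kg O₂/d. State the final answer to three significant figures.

Observed yield with endogenous decay: Y_obs = Y / (1 + k_d·θ_c) = 0.332 / (1 + 0.0979 × 19.1) = 0.332 / 2.870 = 0.1157 g VSS/g bCOD.
Mass of bCOD removed per day: Q(S₀ − S) = 1110 × 1412 g/m³ = 1567 kg/d.
P_X = Y_obs·Q·(S₀ − S) = 0.1157 × 1567 = 181.3 kg VSS/d.
R_O = Q·(S₀ − S) − 1.42·P_X = 1567 − 1.42 × 181.3 = 1310 kg O₂/d.

R_O ≈ 1310 kg O₂/d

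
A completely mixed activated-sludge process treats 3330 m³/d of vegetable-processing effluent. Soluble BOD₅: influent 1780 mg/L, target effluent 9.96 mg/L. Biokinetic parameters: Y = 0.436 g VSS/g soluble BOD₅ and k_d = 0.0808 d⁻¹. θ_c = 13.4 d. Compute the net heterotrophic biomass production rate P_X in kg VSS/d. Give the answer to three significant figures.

Observed yield with endogenous decay: Y_obs = Y / (1 + k_d·θ_c) = 0.436 / (1 + 0.0808 × 13.4) = 0.436 / 2.083 = 0.2093 g VSS/g soluble BOD₅.
Mass of soluble BOD₅ removed per day: Q(S₀ − S) = 3330 × 1770 g/m³ = 5894 kg/d.
Biomass produced: P_X = Y_obs·Q·ΔS = 0.2093 × 5894 ≈ 1234 kg VSS/d.

P_X ≈ 1230 kg VSS/d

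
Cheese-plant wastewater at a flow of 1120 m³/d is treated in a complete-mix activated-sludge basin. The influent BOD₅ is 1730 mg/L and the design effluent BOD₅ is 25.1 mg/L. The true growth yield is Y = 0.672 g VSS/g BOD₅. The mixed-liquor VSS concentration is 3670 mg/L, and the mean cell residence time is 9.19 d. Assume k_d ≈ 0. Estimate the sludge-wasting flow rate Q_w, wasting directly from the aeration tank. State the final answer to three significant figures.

Biomass mass balance (decay neglected): V·X = Y·Q·(S₀ − S)·θ_c, so V = 0.672 × 1120 × (1730 − 25.1) × 9.19 / 3670 = 3213 m³.
Wasting from the aeration tank: Q_w = V / θ_c = 3213 / 9.19 = 349.6 m³/d.

Q_w ≈ 350 m³/d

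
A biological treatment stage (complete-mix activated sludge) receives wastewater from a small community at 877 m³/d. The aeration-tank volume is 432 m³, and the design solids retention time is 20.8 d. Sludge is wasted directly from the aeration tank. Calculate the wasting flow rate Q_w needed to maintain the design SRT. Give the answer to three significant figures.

Q_w ≈ 20.8 m³/d

For wasting at MLVSS concentration, Q_w = V/θ_c = 432.0/20.8 = 20.77 m³/d.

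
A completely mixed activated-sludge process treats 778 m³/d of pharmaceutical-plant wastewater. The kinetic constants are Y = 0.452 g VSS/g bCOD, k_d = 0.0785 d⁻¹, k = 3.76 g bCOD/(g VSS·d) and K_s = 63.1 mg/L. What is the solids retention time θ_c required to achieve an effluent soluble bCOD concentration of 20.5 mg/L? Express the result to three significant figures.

θ_c ≈ 2.96 d

Specific growth rate at S = 20.5 mg/L: μ = YkS/(K_s+S) = 0.452·3.76·20.5/(63.1+20.5) = 0.4167 d⁻¹.
Then 1/θ_c = μ − k_d = 0.4167 − 0.0785 = 0.3382 d⁻¹, giving θ_c = 2.956 d.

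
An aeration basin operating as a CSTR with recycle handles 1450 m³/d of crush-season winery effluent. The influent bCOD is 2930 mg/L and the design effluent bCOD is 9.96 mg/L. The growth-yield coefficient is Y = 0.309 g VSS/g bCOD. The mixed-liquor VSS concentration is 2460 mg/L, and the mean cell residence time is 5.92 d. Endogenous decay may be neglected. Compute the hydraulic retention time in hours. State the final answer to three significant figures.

τ ≈ 52.1 h

With k_d = 0 the design equation reduces to V = Y Q (S₀−S) θ_c / X = 0.309 × 1450 × (2930 − 9.96) × 5.92 / 2460 = 3148 m³.
τ = V/Q = 3148/1450 = 2.171 d, or 52.11 h.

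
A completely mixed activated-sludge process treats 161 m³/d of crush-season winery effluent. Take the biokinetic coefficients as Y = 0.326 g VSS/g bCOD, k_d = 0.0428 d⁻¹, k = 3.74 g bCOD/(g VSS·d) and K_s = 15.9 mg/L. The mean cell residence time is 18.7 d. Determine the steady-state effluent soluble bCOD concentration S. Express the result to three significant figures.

S ≈ 1.36 mg/L

From the Monod/SRT balance for a CMAS, S = K_s·(1+k_d θ_c)/[θ_c·(Y k − k_d) − 1] = 15.9 × (1 + 0.0428 × 18.7) / [18.7 × (0.326 × 3.74 − 0.0428) − 1] = 28.63 / 21.00 = 1.363 mg/L.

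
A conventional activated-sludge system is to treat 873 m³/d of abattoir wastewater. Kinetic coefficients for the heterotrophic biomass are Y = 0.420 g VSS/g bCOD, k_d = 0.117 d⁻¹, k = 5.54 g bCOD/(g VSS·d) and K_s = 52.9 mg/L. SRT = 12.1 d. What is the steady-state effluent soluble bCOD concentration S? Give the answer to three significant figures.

S ≈ 4.96 mg/L

Effluent substrate depends only on kinetics and SRT: S = K_s(1 + k_d θ_c) / [θ_c(Yk − k_d) − 1] = 52.9 × (1 + 0.117 × 12.1) / [12.1 × (0.420 × 5.54 − 0.117) − 1] = 127.8 / 25.74 = 4.965 mg/L.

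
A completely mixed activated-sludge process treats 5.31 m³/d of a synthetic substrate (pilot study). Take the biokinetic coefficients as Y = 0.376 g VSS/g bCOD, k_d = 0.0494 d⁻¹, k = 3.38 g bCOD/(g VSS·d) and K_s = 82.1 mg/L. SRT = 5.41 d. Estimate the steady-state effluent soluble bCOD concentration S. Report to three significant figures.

S ≈ 18.6 mg/L

For a completely mixed reactor with recycle the Lawrence–McCarty relation gives S = K_s·(1 + k_d·θ_c) / [θ_c·(Y·k − k_d) − 1] = 82.1 × (1 + 0.0494 × 5.41) / [5.41 × (0.376 × 3.38 − 0.0494) − 1] = 104.0 / 5.608 = 18.55 mg/L.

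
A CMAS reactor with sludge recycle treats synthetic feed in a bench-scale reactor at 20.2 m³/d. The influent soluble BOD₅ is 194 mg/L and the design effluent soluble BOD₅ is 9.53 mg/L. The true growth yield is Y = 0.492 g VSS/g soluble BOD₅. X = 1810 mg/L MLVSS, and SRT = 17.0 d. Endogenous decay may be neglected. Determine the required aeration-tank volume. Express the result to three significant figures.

V·X = Y·Q·ΔS·θ_c gives V = 0.492 × 20.2 × (194 − 9.53) × 17.0 / 1810 = 17.22 m³.

V ≈ 17.2 m³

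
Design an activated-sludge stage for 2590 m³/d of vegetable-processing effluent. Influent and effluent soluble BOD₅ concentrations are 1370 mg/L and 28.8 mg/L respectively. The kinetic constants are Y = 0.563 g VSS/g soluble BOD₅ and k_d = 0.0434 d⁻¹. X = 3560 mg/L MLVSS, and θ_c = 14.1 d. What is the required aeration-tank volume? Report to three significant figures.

From the SRT design equation V = Y Q (S₀−S) θ_c / [X (1 + k_d θ_c)] = 0.563 × 2590 × (1370 − 28.8) × 14.1 / [3560 × (1 + 0.0434 × 14.1)] = 2.76×10^7 / 5739 = 4805 m³.

V ≈ 4810 m³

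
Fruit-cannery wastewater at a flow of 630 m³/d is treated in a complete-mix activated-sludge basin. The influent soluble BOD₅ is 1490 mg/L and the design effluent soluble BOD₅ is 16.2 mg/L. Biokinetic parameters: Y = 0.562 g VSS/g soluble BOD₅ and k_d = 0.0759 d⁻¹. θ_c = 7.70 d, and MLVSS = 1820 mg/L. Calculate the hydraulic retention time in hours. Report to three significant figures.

Rearranging the biomass balance for a CMAS with decay, V = Y·Q·ΔS·θ_c / [X·(1+k_d θ_c)] = 0.562 × 630 × (1490 − 16.2) × 7.70 / [1820 × (1 + 0.0759 × 7.70)] = 4.02×10^6 / 2884 = 1393 m³.
HRT = V/Q = 1393 m³ / 630 m³·d⁻¹ = 2.212 d × 24 = 53.08 h.

τ ≈ 53.1 h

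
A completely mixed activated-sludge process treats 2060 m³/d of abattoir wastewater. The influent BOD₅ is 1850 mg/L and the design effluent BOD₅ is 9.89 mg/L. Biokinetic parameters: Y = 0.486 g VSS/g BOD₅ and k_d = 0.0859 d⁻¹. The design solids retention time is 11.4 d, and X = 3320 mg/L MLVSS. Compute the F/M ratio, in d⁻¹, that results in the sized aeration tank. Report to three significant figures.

Steady-state biomass mass balance: V·X·(1 + k_d·θ_c) = Y·Q·(S₀ − S)·θ_c, so V = 0.486 × 2060 × (1850 − 9.89) × 11.4 / [3320 × (1 + 0.0859 × 11.4)] = 2.1×10^7 / 6571 = 3196 m³.
F/M = Q·S₀ / (V·X) = 2060 × 1850 / (3196 × 3320) = 0.3592 g BOD₅·(g VSS·d)⁻¹.

F/M ≈ 0.359 d⁻¹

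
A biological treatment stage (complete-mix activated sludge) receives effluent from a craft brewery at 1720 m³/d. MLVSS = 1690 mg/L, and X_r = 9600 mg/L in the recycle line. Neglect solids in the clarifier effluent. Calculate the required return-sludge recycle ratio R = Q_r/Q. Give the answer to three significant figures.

Solids balance on the clarifier gives (1+R)X = R·X_r, so R = X/(X_r − X) = 1690 / (9600 − 1690) = 0.2137.

R ≈ 0.214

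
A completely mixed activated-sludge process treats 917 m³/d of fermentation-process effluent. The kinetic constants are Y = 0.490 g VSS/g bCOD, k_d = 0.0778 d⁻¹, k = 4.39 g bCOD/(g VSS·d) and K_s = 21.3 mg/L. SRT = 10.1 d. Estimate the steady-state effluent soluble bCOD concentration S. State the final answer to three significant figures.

S ≈ 1.91 mg/L

For a completely mixed reactor with recycle the Lawrence–McCarty relation gives S = K_s·(1 + k_d·θ_c) / [θ_c·(Y·k − k_d) − 1] = 21.3 × (1 + 0.0778 × 10.1) / [10.1 × (0.490 × 4.39 − 0.0778) − 1] = 38.04 / 19.94 = 1.908 mg/L.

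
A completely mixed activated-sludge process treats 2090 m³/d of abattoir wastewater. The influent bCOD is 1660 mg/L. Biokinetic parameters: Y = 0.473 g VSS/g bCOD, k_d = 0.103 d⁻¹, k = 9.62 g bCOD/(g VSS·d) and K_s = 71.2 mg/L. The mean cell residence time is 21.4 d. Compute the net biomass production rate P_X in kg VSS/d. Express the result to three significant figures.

P_X ≈ 511 kg VSS/d

From the Monod/SRT balance for a CMAS, S = K_s·(1+k_d θ_c)/[θ_c·(Y k − k_d) − 1] = 71.2 × (1 + 0.103 × 21.4) / [21.4 × (0.473 × 9.62 − 0.103) − 1] = 228.1 / 94.17 = 2.423 mg/L.
The observed yield is Y_obs = Y/(1 + k_d·θ_c) = 0.473 / (1 + 0.103 × 21.4) = 0.473 / 3.204 = 0.1476 g VSS per g bCOD removed.
Q·(S₀ − S) = 2090 × (1660 − 2.42) × 10⁻³ = 3464 kg/d removed.
Net biomass production P_X = Y_obs × Q·(S₀ − S) = 0.1476 × 3464 = 511.4 kg VSS/d.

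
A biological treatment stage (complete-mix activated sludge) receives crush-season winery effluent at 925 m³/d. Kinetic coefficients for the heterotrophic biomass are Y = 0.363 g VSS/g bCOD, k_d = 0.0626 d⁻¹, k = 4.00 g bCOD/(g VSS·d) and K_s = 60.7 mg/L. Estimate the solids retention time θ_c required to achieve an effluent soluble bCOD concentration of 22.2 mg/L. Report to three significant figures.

θ_c ≈ 3.07 d

From 1/θ_c = Y·k·S/(K_s + S) − k_d: Y·k·S/(K_s+S) = 0.363 × 4.00 × 22.2 / (60.7 + 22.2) = 0.3888 d⁻¹.
θ_c = 1/(μ − k_d) = 1/(0.3888 − 0.0626) = 1/0.3262 = 3.065 d.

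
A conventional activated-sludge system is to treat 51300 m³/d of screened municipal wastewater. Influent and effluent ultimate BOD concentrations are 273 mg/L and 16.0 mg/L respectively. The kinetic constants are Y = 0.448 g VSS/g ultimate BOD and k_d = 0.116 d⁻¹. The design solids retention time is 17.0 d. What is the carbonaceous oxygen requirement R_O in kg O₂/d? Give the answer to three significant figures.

R_O ≈ 10400 kg O₂/d

Observed yield with endogenous decay: Y_obs = Y / (1 + k_d·θ_c) = 0.448 / (1 + 0.116 × 17.0) = 0.448 / 2.972 = 0.1507 g VSS/g ultimate BOD.
Q·(S₀ − S) = 51300 × (273 − 16.0) × 10⁻³ = 13184 kg/d removed.
P_X = Y_obs·Q·(S₀ − S) = 0.1507 × 13184 = 1987 kg VSS/d.
Carbonaceous O₂ demand = substrate oxidised − cell-mass equivalent = 13184 − 1.42 × 1987 = 10362 kg O₂/d.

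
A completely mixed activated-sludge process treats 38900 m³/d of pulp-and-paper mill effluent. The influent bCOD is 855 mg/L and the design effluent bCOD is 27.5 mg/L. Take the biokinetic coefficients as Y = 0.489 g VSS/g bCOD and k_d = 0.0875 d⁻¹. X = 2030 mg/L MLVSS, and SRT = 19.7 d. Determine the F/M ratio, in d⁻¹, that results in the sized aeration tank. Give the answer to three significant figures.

Steady-state biomass mass balance: V·X·(1 + k_d·θ_c) = Y·Q·(S₀ − S)·θ_c, so V = 0.489 × 38900 × (855 − 27.5) × 19.7 / [2030 × (1 + 0.0875 × 19.7)] = 3.1×10^8 / 5529 = 56083 m³.
Food-to-microorganism ratio F/M = Q S₀ / (V X) = 38900 × 855 / (56083 × 2030) = 0.2921 d⁻¹.

F/M ≈ 0.292 d⁻¹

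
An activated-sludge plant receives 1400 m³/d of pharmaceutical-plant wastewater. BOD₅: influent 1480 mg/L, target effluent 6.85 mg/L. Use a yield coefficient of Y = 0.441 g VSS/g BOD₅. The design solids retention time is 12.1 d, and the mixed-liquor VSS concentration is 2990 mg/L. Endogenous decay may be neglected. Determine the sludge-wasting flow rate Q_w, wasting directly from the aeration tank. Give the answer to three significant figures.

V·X = Y·Q·ΔS·θ_c gives V = 0.441 × 1400 × (1480 − 6.85) × 12.1 / 2990 = 3681 m³.
Wasting from the aeration tank: Q_w = V / θ_c = 3681 / 12.1 = 304.2 m³/d.

Q_w ≈ 304 m³/d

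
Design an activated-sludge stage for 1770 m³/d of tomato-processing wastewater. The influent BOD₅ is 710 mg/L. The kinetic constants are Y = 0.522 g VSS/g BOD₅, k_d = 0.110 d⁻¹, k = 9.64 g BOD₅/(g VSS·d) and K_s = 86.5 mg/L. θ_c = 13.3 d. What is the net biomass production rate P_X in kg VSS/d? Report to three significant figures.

From the Monod/SRT balance for a CMAS, S = K_s·(1+k_d θ_c)/[θ_c·(Y k − k_d) − 1] = 86.5 × (1 + 0.110 × 13.3) / [13.3 × (0.522 × 9.64 − 0.110) − 1] = 213.0 / 64.46 = 3.305 mg/L.
Correct the yield for decay: Y_obs = Y/(1 + k_d θ_c) = 0.522 / (1 + 0.110 × 13.3) = 0.522 / 2.463 = 0.2119.
Substrate removed = Q·(S₀ − S) = 1770 m³/d × (710 − 3.30) g/m³ = 1.25×10^6 g/d = 1251 kg/d.
So the net sludge growth is P_X = 0.2119 × 1251 = 265.1 kg VSS/d.

P_X ≈ 265 kg VSS/d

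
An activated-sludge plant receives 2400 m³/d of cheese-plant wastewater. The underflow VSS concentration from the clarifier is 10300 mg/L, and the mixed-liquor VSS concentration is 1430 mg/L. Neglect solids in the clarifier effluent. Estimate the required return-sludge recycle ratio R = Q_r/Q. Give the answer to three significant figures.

R ≈ 0.161

R = Q_r/Q = X/(X_r − X) = 1430 / (10300 − 1430) = 0.1612.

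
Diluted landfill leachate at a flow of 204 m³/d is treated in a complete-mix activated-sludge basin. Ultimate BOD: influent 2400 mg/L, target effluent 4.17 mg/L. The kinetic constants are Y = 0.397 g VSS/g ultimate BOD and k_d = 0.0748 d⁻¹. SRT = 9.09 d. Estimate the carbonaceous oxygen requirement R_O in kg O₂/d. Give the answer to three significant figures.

Y_obs = Y / (1 + k_d θ_c) = 0.397 / (1 + 0.0748 × 9.09) = 0.397 / 1.680 = 0.2363.
Q·(S₀ − S) = 204 × (2400 − 4.17) × 10⁻³ = 488.7 kg/d removed.
Net sludge production P_X = 0.2363 × 488.7 = 115.5 kg VSS/d.
R_O = Q·ΔS − 1.42 P_X = 488.7 − 164.0 = 324.7 kg O₂/d.

R_O ≈ 325 kg O₂/d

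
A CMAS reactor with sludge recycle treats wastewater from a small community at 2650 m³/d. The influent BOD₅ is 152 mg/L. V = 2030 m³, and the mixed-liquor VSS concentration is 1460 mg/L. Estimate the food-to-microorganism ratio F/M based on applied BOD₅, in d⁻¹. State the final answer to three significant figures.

Food-to-microorganism ratio F/M = Q S₀ / (V X) = 2650 × 152 / (2030 × 1460) = 0.1359 d⁻¹.

F/M ≈ 0.136 d⁻¹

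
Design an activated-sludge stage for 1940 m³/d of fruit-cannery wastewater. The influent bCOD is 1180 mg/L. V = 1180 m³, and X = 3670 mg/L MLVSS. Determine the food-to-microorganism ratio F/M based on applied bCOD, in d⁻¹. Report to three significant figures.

F/M ≈ 0.529 d⁻¹

Food-to-microorganism ratio F/M = Q S₀ / (V X) = 1940 × 1180 / (1180 × 3670) = 0.5286 d⁻¹.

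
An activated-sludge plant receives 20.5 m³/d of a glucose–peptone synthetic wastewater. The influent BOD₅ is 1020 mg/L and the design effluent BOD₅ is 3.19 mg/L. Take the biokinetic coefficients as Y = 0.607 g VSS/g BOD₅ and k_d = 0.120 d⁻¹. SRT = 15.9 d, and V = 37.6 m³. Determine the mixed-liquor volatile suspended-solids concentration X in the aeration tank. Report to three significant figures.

X ≈ 1840 mg/L

From V·X·(1 + k_d·θ_c) = Y·Q·(S₀ − S)·θ_c: X = 0.607 × 20.5 × (1020 − 3.19) × 15.9 / [37.6 × (1 + 0.120 × 15.9)] = 1840 mg/L.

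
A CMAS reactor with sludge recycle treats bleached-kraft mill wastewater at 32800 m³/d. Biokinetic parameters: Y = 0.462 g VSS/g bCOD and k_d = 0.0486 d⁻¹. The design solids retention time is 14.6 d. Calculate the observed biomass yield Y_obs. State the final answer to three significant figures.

Y_obs ≈ 0.270 g VSS/g bCOD

Y_obs = Y / (1 + k_d θ_c) = 0.462 / (1 + 0.0486 × 14.6) = 0.462 / 1.710 = 0.2702.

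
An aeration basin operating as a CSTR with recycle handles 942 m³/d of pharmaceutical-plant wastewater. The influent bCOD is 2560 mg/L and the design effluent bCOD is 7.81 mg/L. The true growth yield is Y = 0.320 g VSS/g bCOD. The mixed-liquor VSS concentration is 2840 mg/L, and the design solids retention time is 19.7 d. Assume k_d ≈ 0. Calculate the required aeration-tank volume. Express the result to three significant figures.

V ≈ 5340 m³

With k_d = 0 the design equation reduces to V = Y Q (S₀−S) θ_c / X = 0.320 × 942 × (2560 − 7.81) × 19.7 / 2840 = 5337 m³.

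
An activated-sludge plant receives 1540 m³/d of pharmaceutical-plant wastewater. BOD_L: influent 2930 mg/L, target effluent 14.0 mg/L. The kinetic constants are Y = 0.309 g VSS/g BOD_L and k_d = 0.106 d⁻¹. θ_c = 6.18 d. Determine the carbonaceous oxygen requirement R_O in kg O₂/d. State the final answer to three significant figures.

R_O ≈ 3300 kg O₂/d

Correct the yield for decay: Y_obs = Y/(1 + k_d θ_c) = 0.309 / (1 + 0.106 × 6.18) = 0.309 / 1.655 = 0.1867.
Mass of BOD_L removed per day: Q(S₀ − S) = 1540 × 2916 g/m³ = 4491 kg/d.
Net sludge production P_X = 0.1867 × 4491 = 838.4 kg VSS/d.
R_O = Q·ΔS − 1.42 P_X = 4491 − 1191 = 3300 kg O₂/d.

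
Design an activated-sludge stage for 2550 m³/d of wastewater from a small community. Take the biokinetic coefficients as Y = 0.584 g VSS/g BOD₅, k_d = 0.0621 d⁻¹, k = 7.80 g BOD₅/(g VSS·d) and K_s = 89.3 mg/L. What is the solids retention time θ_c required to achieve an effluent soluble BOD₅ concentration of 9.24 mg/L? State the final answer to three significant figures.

At the target effluent, Y k S/(K_s+S) = 0.584×7.80×9.24/98.54 = 0.4271 d⁻¹.
1/θ_c = 0.4271 − 0.0621 = 0.3650 d⁻¹, so θ_c = 2.739 d.

θ_c ≈ 2.74 d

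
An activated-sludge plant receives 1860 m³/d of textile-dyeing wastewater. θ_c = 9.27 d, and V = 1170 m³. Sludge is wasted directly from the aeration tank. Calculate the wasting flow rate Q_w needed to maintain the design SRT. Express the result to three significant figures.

Wasting from the aeration tank: Q_w = V / θ_c = 1170 / 9.27 = 126.2 m³/d.

Q_w ≈ 126 m³/d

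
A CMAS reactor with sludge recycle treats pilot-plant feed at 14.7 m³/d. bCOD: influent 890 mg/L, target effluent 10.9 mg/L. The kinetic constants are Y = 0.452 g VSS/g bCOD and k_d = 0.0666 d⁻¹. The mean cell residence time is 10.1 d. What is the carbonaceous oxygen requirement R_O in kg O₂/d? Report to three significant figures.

R_O ≈ 7.96 kg O₂/d

Observed yield with endogenous decay: Y_obs = Y / (1 + k_d·θ_c) = 0.452 / (1 + 0.0666 × 10.1) = 0.452 / 1.673 = 0.2702 g VSS/g bCOD.
Mass of bCOD removed per day: Q(S₀ − S) = 14.7 × 879.1 g/m³ = 12.92 kg/d.
Biomass synthesised: P_X = Y_obs × 12.92 = 3.492 kg VSS/d.
Carbonaceous O₂ demand = substrate oxidised − cell-mass equivalent = 12.92 − 1.42 × 3.492 = 7.964 kg O₂/d.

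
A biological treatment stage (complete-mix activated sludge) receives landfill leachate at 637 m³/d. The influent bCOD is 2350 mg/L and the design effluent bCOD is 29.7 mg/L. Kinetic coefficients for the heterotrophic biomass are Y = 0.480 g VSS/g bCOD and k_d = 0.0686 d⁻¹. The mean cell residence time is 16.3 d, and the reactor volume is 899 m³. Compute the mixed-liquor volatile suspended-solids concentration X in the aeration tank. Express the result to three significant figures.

Solving the biomass balance for X: X = Y Q (S₀−S) θ_c / [V (1+k_d θ_c)] = 0.480 × 637 × (2350 − 29.7) × 16.3 / [899 × (1 + 0.0686 × 16.3)] = 6073 mg/L.

X ≈ 6070 mg/L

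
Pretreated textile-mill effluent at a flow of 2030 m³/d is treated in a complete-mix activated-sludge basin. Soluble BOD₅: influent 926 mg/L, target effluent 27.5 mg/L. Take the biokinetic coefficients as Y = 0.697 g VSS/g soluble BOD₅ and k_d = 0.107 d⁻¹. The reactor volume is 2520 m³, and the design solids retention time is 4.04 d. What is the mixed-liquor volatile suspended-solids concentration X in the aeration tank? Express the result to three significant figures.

Solving the biomass balance for X: X = Y Q (S₀−S) θ_c / [V (1+k_d θ_c)] = 0.697 × 2030 × (926 − 27.5) × 4.04 / [2520 × (1 + 0.107 × 4.04)] = 1423 mg/L.

X ≈ 1420 mg/L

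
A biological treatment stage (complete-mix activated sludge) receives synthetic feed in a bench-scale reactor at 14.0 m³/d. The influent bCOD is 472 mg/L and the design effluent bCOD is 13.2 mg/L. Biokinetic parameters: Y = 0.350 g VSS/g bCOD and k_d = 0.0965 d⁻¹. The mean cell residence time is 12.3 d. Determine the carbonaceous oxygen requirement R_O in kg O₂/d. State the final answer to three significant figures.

Correct the yield for decay: Y_obs = Y/(1 + k_d θ_c) = 0.350 / (1 + 0.0965 × 12.3) = 0.350 / 2.187 = 0.1600.
Mass of bCOD removed per day: Q(S₀ − S) = 14.0 × 458.8 g/m³ = 6.423 kg/d.
P_X = Y_obs·Q·(S₀ − S) = 0.1600 × 6.423 = 1.028 kg VSS/d.
R_O = Q·(S₀ − S) − 1.42·P_X = 6.423 − 1.42 × 1.028 = 4.963 kg O₂/d.

R_O ≈ 4.96 kg O₂/d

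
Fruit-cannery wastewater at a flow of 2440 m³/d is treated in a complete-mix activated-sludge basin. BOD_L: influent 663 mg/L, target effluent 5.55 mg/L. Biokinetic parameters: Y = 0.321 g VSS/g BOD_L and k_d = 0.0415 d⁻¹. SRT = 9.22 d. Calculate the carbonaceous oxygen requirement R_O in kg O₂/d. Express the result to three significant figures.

R_O ≈ 1080 kg O₂/d

Y_obs = Y / (1 + k_d θ_c) = 0.321 / (1 + 0.0415 × 9.22) = 0.321 / 1.383 = 0.2322.
Mass of BOD_L removed per day: Q(S₀ − S) = 2440 × 657.5 g/m³ = 1604 kg/d.
P_X = Y_obs·Q·(S₀ − S) = 0.2322 × 1604 = 372.4 kg VSS/d.
R_O = Q·ΔS − 1.42 P_X = 1604 − 528.9 = 1075 kg O₂/d.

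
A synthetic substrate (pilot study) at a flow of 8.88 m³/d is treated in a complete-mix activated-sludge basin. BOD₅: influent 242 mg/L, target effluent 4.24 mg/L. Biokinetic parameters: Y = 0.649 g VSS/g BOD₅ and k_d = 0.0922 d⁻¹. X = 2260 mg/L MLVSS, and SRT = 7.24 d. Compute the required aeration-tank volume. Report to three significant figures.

V ≈ 2.63 m³

Rearranging the biomass balance for a CMAS with decay, V = Y·Q·ΔS·θ_c / [X·(1+k_d θ_c)] = 0.649 × 8.88 × (242 − 4.24) × 7.24 / [2260 × (1 + 0.0922 × 7.24)] = 9.92×10^3 / 3769 = 2.632 m³.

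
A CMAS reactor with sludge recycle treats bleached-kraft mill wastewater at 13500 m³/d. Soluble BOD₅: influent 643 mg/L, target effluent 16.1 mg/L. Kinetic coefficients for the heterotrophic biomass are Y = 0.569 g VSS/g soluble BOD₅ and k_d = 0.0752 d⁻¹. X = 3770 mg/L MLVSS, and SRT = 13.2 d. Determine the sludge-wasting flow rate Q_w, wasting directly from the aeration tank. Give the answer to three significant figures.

Rearranging the biomass balance for a CMAS with decay, V = Y·Q·ΔS·θ_c / [X·(1+k_d θ_c)] = 0.569 × 13500 × (643 − 16.1) × 13.2 / [3770 × (1 + 0.0752 × 13.2)] = 6.36×10^7 / 7512 = 8462 m³.
With mixed-liquor wasting, θ_c = V/Q_w, so Q_w = V/θ_c = 8462/13.2 = 641.0 m³/d.

Q_w ≈ 641 m³/d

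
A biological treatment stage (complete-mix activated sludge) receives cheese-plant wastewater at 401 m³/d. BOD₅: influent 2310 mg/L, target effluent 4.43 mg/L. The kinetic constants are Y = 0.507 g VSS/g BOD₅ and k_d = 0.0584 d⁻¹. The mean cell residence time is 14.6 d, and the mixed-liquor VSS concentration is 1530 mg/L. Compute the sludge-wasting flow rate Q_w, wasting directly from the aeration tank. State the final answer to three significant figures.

Rearranging the biomass balance for a CMAS with decay, V = Y·Q·ΔS·θ_c / [X·(1+k_d θ_c)] = 0.507 × 401 × (2310 − 4.43) × 14.6 / [1530 × (1 + 0.0584 × 14.6)] = 6.84×10^6 / 2835 = 2414 m³.
For wasting at MLVSS concentration, Q_w = V/θ_c = 2414/14.6 = 165.4 m³/d.

Q_w ≈ 165 m³/d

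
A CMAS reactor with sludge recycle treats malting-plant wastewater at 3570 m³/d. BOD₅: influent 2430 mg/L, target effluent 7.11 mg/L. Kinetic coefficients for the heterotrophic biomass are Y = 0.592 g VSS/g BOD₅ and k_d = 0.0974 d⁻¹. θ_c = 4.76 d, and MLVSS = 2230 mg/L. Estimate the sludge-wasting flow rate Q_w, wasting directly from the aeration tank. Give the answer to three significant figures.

Q_w ≈ 1570 m³/d

From the SRT design equation V = Y Q (S₀−S) θ_c / [X (1 + k_d θ_c)] = 0.592 × 3570 × (2430 − 7.11) × 4.76 / [2230 × (1 + 0.0974 × 4.76)] = 2.44×10^7 / 3264 = 7468 m³.
For wasting at MLVSS concentration, Q_w = V/θ_c = 7468/4.76 = 1569 m³/d.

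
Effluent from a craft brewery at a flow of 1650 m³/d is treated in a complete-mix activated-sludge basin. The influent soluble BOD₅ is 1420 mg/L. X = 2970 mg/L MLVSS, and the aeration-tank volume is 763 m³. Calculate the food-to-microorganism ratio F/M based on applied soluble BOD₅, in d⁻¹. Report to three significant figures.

F/M ≈ 1.03 d⁻¹

Food-to-microorganism ratio F/M = Q S₀ / (V X) = 1650 × 1420 / (763.0 × 2970) = 1.034 d⁻¹.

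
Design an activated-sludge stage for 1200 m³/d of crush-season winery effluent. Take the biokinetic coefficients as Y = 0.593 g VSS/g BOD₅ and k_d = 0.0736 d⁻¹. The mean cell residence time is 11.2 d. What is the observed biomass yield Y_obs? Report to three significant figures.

Y_obs ≈ 0.325 g VSS/g BOD₅

Observed yield with endogenous decay: Y_obs = Y / (1 + k_d·θ_c) = 0.593 / (1 + 0.0736 × 11.2) = 0.593 / 1.824 = 0.3251 g VSS/g BOD₅.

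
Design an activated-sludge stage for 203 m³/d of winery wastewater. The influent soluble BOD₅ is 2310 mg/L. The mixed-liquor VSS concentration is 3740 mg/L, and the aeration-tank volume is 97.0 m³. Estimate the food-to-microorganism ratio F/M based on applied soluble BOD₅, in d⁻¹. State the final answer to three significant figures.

F/M = applied load / biomass = Q·S₀/(V·X) = 203 × 2310 / (97.00 × 3740) = 1.293 d⁻¹.

F/M ≈ 1.29 d⁻¹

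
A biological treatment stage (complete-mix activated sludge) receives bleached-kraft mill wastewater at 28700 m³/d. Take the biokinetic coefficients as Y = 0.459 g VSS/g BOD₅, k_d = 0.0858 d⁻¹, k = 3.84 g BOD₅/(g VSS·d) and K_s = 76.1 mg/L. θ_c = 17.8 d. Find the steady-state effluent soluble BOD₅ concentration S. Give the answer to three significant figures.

S ≈ 6.67 mg/L

For a completely mixed reactor with recycle the Lawrence–McCarty relation gives S = K_s·(1 + k_d·θ_c) / [θ_c·(Y·k − k_d) − 1] = 76.1 × (1 + 0.0858 × 17.8) / [17.8 × (0.459 × 3.84 − 0.0858) − 1] = 192.3 / 28.85 = 6.667 mg/L.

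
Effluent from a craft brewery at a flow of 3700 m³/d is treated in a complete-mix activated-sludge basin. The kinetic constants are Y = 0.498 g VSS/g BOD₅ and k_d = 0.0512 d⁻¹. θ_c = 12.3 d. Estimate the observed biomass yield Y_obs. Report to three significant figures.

Y_obs = Y / (1 + k_d θ_c) = 0.498 / (1 + 0.0512 × 12.3) = 0.498 / 1.630 = 0.3056.

Y_obs ≈ 0.306 g VSS/g BOD₅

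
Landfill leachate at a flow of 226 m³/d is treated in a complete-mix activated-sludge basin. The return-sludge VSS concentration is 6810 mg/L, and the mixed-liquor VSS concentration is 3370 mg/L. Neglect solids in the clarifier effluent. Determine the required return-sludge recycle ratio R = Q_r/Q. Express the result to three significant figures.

R = Q_r/Q = X/(X_r − X) = 3370 / (6810 − 3370) = 0.9797.

R ≈ 0.980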